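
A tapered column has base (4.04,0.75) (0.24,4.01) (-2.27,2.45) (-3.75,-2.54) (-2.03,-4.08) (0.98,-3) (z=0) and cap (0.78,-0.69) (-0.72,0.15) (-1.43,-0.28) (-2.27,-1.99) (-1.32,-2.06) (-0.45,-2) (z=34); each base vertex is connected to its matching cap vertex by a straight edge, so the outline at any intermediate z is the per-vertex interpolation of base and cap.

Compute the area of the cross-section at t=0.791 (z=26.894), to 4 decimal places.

Cross-section at t=0.791: each vertex is (1-t)·p0[i] + t·p1[i].
  v1: (1-0.791)·(4.04,0.75) + 0.791·(0.78,-0.69) = (1.4613,-0.3890)
  v2: (1-0.791)·(0.24,4.01) + 0.791·(-0.72,0.15) = (-0.5194,0.9567)
  v3: (1-0.791)·(-2.27,2.45) + 0.791·(-1.43,-0.28) = (-1.6056,0.2906)
  v4: (1-0.791)·(-3.75,-2.54) + 0.791·(-2.27,-1.99) = (-2.5793,-2.1049)
  v5: (1-0.791)·(-2.03,-4.08) + 0.791·(-1.32,-2.06) = (-1.4684,-2.4822)
  v6: (1-0.791)·(0.98,-3) + 0.791·(-0.45,-2) = (-0.1511,-2.2090)
Shoelace sum Σ(x_i·y_{i+1} − x_{i+1}·y_i):
  i=1: 1.4613·0.9567 − -0.5194·-0.3890 = +1.1961 (running +1.1961)
  i=2: -0.5194·0.2906 − -1.6056·0.9567 = +1.3852 (running +2.5813)
  i=3: -1.6056·-2.1049 − -2.5793·0.2906 = +4.1291 (running +6.7104)
  i=4: -2.5793·-2.4822 − -1.4684·-2.1049 = +3.3114 (running +10.0218)
  i=5: -1.4684·-2.2090 − -0.1511·-2.4822 = +2.8685 (running +12.8904)
  i=6: -0.1511·-0.3890 − 1.4613·-2.2090 = +3.2869 (running +16.1772)
Area = |Σ|/2 = |16.1772|/2 = 8.0886

Area at t=0.791: 8.0886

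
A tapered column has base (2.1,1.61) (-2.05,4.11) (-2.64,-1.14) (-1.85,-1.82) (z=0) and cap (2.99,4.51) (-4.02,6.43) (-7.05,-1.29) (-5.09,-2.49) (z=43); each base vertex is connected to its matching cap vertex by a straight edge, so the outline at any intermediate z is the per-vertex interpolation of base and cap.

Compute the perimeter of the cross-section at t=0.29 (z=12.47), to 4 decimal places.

Perimeter at t=0.29: 19.8206

Cross-section at t=0.29: each vertex is (1-t)·p0[i] + t·p1[i].
  v1: (1-0.29)·(2.1,1.61) + 0.29·(2.99,4.51) = (2.3581,2.4510)
  v2: (1-0.29)·(-2.05,4.11) + 0.29·(-4.02,6.43) = (-2.6213,4.7828)
  v3: (1-0.29)·(-2.64,-1.14) + 0.29·(-7.05,-1.29) = (-3.9189,-1.1835)
  v4: (1-0.29)·(-1.85,-1.82) + 0.29·(-5.09,-2.49) = (-2.7896,-2.0143)
Perimeter = Σ |v_{i+1} − v_i|:
  edge 1→2: √(-4.9794² + 2.3318²) = 5.4983 (running 5.4983)
  edge 2→3: √(-1.2976² + -5.9663²) = 6.1058 (running 11.6041)
  edge 3→4: √(1.1293² + -0.8308²) = 1.4020 (running 13.0061)
  edge 4→1: √(5.1477² + 4.4653²) = 6.8145 (running 19.8206)
Perimeter = 19.8206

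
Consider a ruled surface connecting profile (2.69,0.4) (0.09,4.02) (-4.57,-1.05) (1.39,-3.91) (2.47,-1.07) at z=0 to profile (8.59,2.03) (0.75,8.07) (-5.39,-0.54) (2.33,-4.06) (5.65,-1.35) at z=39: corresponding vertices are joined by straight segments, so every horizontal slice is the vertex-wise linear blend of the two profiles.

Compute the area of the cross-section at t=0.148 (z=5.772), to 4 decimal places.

Area at t=0.148: 36.7375

Cross-section at t=0.148: each vertex is (1-t)·p0[i] + t·p1[i].
  v1: (1-0.148)·(2.69,0.4) + 0.148·(8.59,2.03) = (3.5632,0.6412)
  v2: (1-0.148)·(0.09,4.02) + 0.148·(0.75,8.07) = (0.1877,4.6194)
  v3: (1-0.148)·(-4.57,-1.05) + 0.148·(-5.39,-0.54) = (-4.6914,-0.9745)
  v4: (1-0.148)·(1.39,-3.91) + 0.148·(2.33,-4.06) = (1.5291,-3.9322)
  v5: (1-0.148)·(2.47,-1.07) + 0.148·(5.65,-1.35) = (2.9406,-1.1114)
Shoelace sum Σ(x_i·y_{i+1} − x_{i+1}·y_i):
  i=1: 3.5632·4.6194 − 0.1877·0.6412 = +16.3395 (running +16.3395)
  i=2: 0.1877·-0.9745 − -4.6914·4.6194 = +21.4884 (running +37.8279)
  i=3: -4.6914·-3.9322 − 1.5291·-0.9745 = +19.9375 (running +57.7654)
  i=4: 1.5291·-1.1114 − 2.9406·-3.9322 = +9.8637 (running +67.6291)
  i=5: 2.9406·0.6412 − 3.5632·-1.1114 = +5.8459 (running +73.4750)
Area = |Σ|/2 = |73.4750|/2 = 36.7375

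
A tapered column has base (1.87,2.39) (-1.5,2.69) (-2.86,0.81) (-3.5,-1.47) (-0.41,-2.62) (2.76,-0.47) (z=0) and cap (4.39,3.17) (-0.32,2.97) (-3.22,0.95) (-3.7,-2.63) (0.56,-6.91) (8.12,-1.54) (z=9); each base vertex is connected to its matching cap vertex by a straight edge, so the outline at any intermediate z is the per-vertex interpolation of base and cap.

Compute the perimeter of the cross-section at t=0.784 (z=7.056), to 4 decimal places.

Cross-section at t=0.784: each vertex is (1-t)·p0[i] + t·p1[i].
  v1: (1-0.784)·(1.87,2.39) + 0.784·(4.39,3.17) = (3.8457,3.0015)
  v2: (1-0.784)·(-1.5,2.69) + 0.784·(-0.32,2.97) = (-0.5749,2.9095)
  v3: (1-0.784)·(-2.86,0.81) + 0.784·(-3.22,0.95) = (-3.1422,0.9198)
  v4: (1-0.784)·(-3.5,-1.47) + 0.784·(-3.7,-2.63) = (-3.6568,-2.3794)
  v5: (1-0.784)·(-0.41,-2.62) + 0.784·(0.56,-6.91) = (0.3505,-5.9834)
  v6: (1-0.784)·(2.76,-0.47) + 0.784·(8.12,-1.54) = (6.9622,-1.3089)
Perimeter = Σ |v_{i+1} − v_i|:
  edge 1→2: √(-4.4206² + -0.0920²) = 4.4215 (running 4.4215)
  edge 2→3: √(-2.5674² + -1.9898²) = 3.2482 (running 7.6697)
  edge 3→4: √(-0.5146² + -3.2992²) = 3.3391 (running 11.0088)
  edge 4→5: √(4.0073² + -3.6039²) = 5.3895 (running 16.3982)
  edge 5→6: √(6.6118² + 4.6745²) = 8.0973 (running 24.4955)
  edge 6→1: √(-3.1166² + 4.3104²) = 5.3191 (running 29.8146)
Perimeter = 29.8146

Perimeter at t=0.784: 29.8146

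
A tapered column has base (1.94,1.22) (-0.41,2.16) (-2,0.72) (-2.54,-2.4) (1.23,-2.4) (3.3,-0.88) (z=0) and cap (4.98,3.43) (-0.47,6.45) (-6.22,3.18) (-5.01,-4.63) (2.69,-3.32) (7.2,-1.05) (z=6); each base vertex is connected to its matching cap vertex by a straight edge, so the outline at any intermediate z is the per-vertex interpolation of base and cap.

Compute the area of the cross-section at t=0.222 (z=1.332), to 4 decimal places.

Cross-section at t=0.222: each vertex is (1-t)·p0[i] + t·p1[i].
  v1: (1-0.222)·(1.94,1.22) + 0.222·(4.98,3.43) = (2.6149,1.7106)
  v2: (1-0.222)·(-0.41,2.16) + 0.222·(-0.47,6.45) = (-0.4233,3.1124)
  v3: (1-0.222)·(-2,0.72) + 0.222·(-6.22,3.18) = (-2.9368,1.2661)
  v4: (1-0.222)·(-2.54,-2.4) + 0.222·(-5.01,-4.63) = (-3.0883,-2.8951)
  v5: (1-0.222)·(1.23,-2.4) + 0.222·(2.69,-3.32) = (1.5541,-2.6042)
  v6: (1-0.222)·(3.3,-0.88) + 0.222·(7.2,-1.05) = (4.1658,-0.9177)
Shoelace sum Σ(x_i·y_{i+1} − x_{i+1}·y_i):
  i=1: 2.6149·3.1124 − -0.4233·1.7106 = +8.8626 (running +8.8626)
  i=2: -0.4233·1.2661 − -2.9368·3.1124 = +8.6046 (running +17.4672)
  i=3: -2.9368·-2.8951 − -3.0883·1.2661 = +12.4125 (running +29.8798)
  i=4: -3.0883·-2.6042 − 1.5541·-2.8951 = +12.5420 (running +42.4218)
  i=5: 1.5541·-0.9177 − 4.1658·-2.6042 = +9.4225 (running +51.8443)
  i=6: 4.1658·1.7106 − 2.6149·-0.9177 = +9.5259 (running +61.3702)
Area = |Σ|/2 = |61.3702|/2 = 30.6851

Area at t=0.222: 30.6851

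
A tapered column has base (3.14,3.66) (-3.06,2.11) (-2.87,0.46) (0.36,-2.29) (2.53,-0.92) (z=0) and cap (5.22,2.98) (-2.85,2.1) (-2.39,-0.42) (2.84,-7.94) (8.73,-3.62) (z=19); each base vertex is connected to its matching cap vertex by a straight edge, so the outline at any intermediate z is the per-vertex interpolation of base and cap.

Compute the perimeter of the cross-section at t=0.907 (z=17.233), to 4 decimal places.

Cross-section at t=0.907: each vertex is (1-t)·p0[i] + t·p1[i].
  v1: (1-0.907)·(3.14,3.66) + 0.907·(5.22,2.98) = (5.0266,3.0432)
  v2: (1-0.907)·(-3.06,2.11) + 0.907·(-2.85,2.1) = (-2.8695,2.1009)
  v3: (1-0.907)·(-2.87,0.46) + 0.907·(-2.39,-0.42) = (-2.4346,-0.3382)
  v4: (1-0.907)·(0.36,-2.29) + 0.907·(2.84,-7.94) = (2.6094,-7.4146)
  v5: (1-0.907)·(2.53,-0.92) + 0.907·(8.73,-3.62) = (8.1534,-3.3689)
Perimeter = Σ |v_{i+1} − v_i|:
  edge 1→2: √(-7.8961² + -0.9423²) = 7.9521 (running 7.9521)
  edge 2→3: √(0.4349² + -2.4391²) = 2.4776 (running 10.4297)
  edge 3→4: √(5.0440² + -7.0764²) = 8.6901 (running 19.1197)
  edge 4→5: √(5.5440² + 4.0457²) = 6.8632 (running 25.9830)
  edge 5→1: √(-3.1268² + 6.4121²) = 7.1339 (running 33.1169)
Perimeter = 33.1169

Perimeter at t=0.907: 33.1169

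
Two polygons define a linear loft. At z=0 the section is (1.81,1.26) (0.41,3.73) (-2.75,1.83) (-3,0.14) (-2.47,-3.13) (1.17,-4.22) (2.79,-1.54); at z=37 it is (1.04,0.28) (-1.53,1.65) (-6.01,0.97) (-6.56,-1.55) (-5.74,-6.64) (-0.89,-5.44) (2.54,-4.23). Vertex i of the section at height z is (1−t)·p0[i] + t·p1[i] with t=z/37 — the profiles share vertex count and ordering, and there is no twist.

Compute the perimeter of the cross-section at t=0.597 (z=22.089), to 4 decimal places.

Perimeter at t=0.597: 25.1826

Cross-section at t=0.597: each vertex is (1-t)·p0[i] + t·p1[i].
  v1: (1-0.597)·(1.81,1.26) + 0.597·(1.04,0.28) = (1.3503,0.6749)
  v2: (1-0.597)·(0.41,3.73) + 0.597·(-1.53,1.65) = (-0.7482,2.4882)
  v3: (1-0.597)·(-2.75,1.83) + 0.597·(-6.01,0.97) = (-4.6962,1.3166)
  v4: (1-0.597)·(-3,0.14) + 0.597·(-6.56,-1.55) = (-5.1253,-0.8689)
  v5: (1-0.597)·(-2.47,-3.13) + 0.597·(-5.74,-6.64) = (-4.4222,-5.2255)
  v6: (1-0.597)·(1.17,-4.22) + 0.597·(-0.89,-5.44) = (-0.0598,-4.9483)
  v7: (1-0.597)·(2.79,-1.54) + 0.597·(2.54,-4.23) = (2.6408,-3.1459)
Perimeter = Σ |v_{i+1} − v_i|:
  edge 1→2: √(-2.0985² + 1.8133²) = 2.7734 (running 2.7734)
  edge 2→3: √(-3.9480² + -1.1717²) = 4.1182 (running 6.8916)
  edge 3→4: √(-0.4291² + -2.1855²) = 2.2272 (running 9.1189)
  edge 4→5: √(0.7031² + -4.3565²) = 4.4129 (running 13.5318)
  edge 5→6: √(4.3624² + 0.2771²) = 4.3712 (running 17.9029)
  edge 6→7: √(2.7006² + 1.8024²) = 3.2468 (running 21.1497)
  edge 7→1: √(-1.2904² + 3.8209²) = 4.0329 (running 25.1826)
Perimeter = 25.1826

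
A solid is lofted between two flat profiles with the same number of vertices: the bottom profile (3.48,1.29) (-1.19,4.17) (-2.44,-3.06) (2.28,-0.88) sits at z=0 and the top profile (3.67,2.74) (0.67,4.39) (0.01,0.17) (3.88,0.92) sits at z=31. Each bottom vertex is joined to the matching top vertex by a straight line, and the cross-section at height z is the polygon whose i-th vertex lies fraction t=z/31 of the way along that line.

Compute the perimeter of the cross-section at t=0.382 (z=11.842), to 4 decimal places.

Cross-section at t=0.382: each vertex is (1-t)·p0[i] + t·p1[i].
  v1: (1-0.382)·(3.48,1.29) + 0.382·(3.67,2.74) = (3.5526,1.8439)
  v2: (1-0.382)·(-1.19,4.17) + 0.382·(0.67,4.39) = (-0.4795,4.2540)
  v3: (1-0.382)·(-2.44,-3.06) + 0.382·(0.01,0.17) = (-1.5041,-1.8261)
  v4: (1-0.382)·(2.28,-0.88) + 0.382·(3.88,0.92) = (2.8912,-0.1924)
Perimeter = Σ |v_{i+1} − v_i|:
  edge 1→2: √(-4.0321² + 2.4101²) = 4.6975 (running 4.6975)
  edge 2→3: √(-1.0246² + -6.0802²) = 6.1659 (running 10.8634)
  edge 3→4: √(4.3953² + 1.6337²) = 4.6891 (running 15.5525)
  edge 4→1: √(0.6614² + 2.0363²) = 2.1410 (running 17.6935)
Perimeter = 17.6935

Perimeter at t=0.382: 17.6935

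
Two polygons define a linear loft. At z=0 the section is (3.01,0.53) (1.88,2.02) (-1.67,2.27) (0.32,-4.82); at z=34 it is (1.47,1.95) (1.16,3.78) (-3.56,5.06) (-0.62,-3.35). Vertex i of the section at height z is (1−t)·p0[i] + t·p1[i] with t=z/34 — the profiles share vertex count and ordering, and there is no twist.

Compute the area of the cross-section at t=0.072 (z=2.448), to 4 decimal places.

Cross-section at t=0.072: each vertex is (1-t)·p0[i] + t·p1[i].
  v1: (1-0.072)·(3.01,0.53) + 0.072·(1.47,1.95) = (2.8991,0.6322)
  v2: (1-0.072)·(1.88,2.02) + 0.072·(1.16,3.78) = (1.8282,2.1467)
  v3: (1-0.072)·(-1.67,2.27) + 0.072·(-3.56,5.06) = (-1.8061,2.4709)
  v4: (1-0.072)·(0.32,-4.82) + 0.072·(-0.62,-3.35) = (0.2523,-4.7142)
Shoelace sum Σ(x_i·y_{i+1} − x_{i+1}·y_i):
  i=1: 2.8991·2.1467 − 1.8282·0.6322 = +5.0678 (running +5.0678)
  i=2: 1.8282·2.4709 − -1.8061·2.1467 = +8.3943 (running +13.4621)
  i=3: -1.8061·-4.7142 − 0.2523·2.4709 = +7.8907 (running +21.3528)
  i=4: 0.2523·0.6322 − 2.8991·-4.7142 = +13.8264 (running +35.1792)
Area = |Σ|/2 = |35.1792|/2 = 17.5896

Area at t=0.072: 17.5896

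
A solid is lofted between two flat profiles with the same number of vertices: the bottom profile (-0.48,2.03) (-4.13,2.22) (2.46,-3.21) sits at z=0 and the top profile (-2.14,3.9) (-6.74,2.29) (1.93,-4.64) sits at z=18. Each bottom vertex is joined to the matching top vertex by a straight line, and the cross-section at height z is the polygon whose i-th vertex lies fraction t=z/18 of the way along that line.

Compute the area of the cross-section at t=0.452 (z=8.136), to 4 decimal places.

Cross-section at t=0.452: each vertex is (1-t)·p0[i] + t·p1[i].
  v1: (1-0.452)·(-0.48,2.03) + 0.452·(-2.14,3.9) = (-1.2303,2.8752)
  v2: (1-0.452)·(-4.13,2.22) + 0.452·(-6.74,2.29) = (-5.3097,2.2516)
  v3: (1-0.452)·(2.46,-3.21) + 0.452·(1.93,-4.64) = (2.2204,-3.8564)
Shoelace sum Σ(x_i·y_{i+1} − x_{i+1}·y_i):
  i=1: -1.2303·2.2516 − -5.3097·2.8752 = +12.4965 (running +12.4965)
  i=2: -5.3097·-3.8564 − 2.2204·2.2516 = +15.4766 (running +27.9730)
  i=3: 2.2204·2.8752 − -1.2303·-3.8564 = +1.6397 (running +29.6128)
Area = |Σ|/2 = |29.6128|/2 = 14.8064

Area at t=0.452: 14.8064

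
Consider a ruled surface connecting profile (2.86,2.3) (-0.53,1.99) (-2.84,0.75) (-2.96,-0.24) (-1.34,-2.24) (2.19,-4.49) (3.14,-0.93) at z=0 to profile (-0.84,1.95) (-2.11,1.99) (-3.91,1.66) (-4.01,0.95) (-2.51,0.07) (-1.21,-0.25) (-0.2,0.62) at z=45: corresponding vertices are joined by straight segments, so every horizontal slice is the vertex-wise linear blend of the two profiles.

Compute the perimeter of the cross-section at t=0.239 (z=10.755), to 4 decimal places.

Perimeter at t=0.239: 17.9525

Cross-section at t=0.239: each vertex is (1-t)·p0[i] + t·p1[i].
  v1: (1-0.239)·(2.86,2.3) + 0.239·(-0.84,1.95) = (1.9757,2.2163)
  v2: (1-0.239)·(-0.53,1.99) + 0.239·(-2.11,1.99) = (-0.9076,1.9900)
  v3: (1-0.239)·(-2.84,0.75) + 0.239·(-3.91,1.66) = (-3.0957,0.9675)
  v4: (1-0.239)·(-2.96,-0.24) + 0.239·(-4.01,0.95) = (-3.2109,0.0444)
  v5: (1-0.239)·(-1.34,-2.24) + 0.239·(-2.51,0.07) = (-1.6196,-1.6879)
  v6: (1-0.239)·(2.19,-4.49) + 0.239·(-1.21,-0.25) = (1.3774,-3.4766)
  v7: (1-0.239)·(3.14,-0.93) + 0.239·(-0.2,0.62) = (2.3417,-0.5596)
Perimeter = Σ |v_{i+1} − v_i|:
  edge 1→2: √(-2.8833² + -0.2264²) = 2.8922 (running 2.8922)
  edge 2→3: √(-2.1881² + -1.0225²) = 2.4152 (running 5.3074)
  edge 3→4: √(-0.1152² + -0.9231²) = 0.9302 (running 6.2377)
  edge 4→5: √(1.5913² + -1.7323²) = 2.3523 (running 8.5899)
  edge 5→6: √(2.9970² + -1.7887²) = 3.4902 (running 12.0802)
  edge 6→7: √(0.9643² + 2.9171²) = 3.0724 (running 15.1525)
  edge 7→1: √(-0.3660² + 2.7759²) = 2.7999 (running 17.9525)
Perimeter = 17.9525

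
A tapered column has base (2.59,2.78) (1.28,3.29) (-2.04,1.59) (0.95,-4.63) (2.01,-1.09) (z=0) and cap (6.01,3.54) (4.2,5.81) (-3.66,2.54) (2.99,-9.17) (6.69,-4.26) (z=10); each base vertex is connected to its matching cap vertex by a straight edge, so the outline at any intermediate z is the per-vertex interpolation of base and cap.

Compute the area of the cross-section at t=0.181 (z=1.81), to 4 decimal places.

Area at t=0.181: 28.0618

Cross-section at t=0.181: each vertex is (1-t)·p0[i] + t·p1[i].
  v1: (1-0.181)·(2.59,2.78) + 0.181·(6.01,3.54) = (3.2090,2.9176)
  v2: (1-0.181)·(1.28,3.29) + 0.181·(4.2,5.81) = (1.8085,3.7461)
  v3: (1-0.181)·(-2.04,1.59) + 0.181·(-3.66,2.54) = (-2.3332,1.7620)
  v4: (1-0.181)·(0.95,-4.63) + 0.181·(2.99,-9.17) = (1.3192,-5.4517)
  v5: (1-0.181)·(2.01,-1.09) + 0.181·(6.69,-4.26) = (2.8571,-1.6638)
Shoelace sum Σ(x_i·y_{i+1} − x_{i+1}·y_i):
  i=1: 3.2090·3.7461 − 1.8085·2.9176 = +6.7449 (running +6.7449)
  i=2: 1.8085·1.7620 − -2.3332·3.7461 = +11.9270 (running +18.6720)
  i=3: -2.3332·-5.4517 − 1.3192·1.7620 = +10.3957 (running +29.0676)
  i=4: 1.3192·-1.6638 − 2.8571·-5.4517 = +13.3811 (running +42.4488)
  i=5: 2.8571·2.9176 − 3.2090·-1.6638 = +13.6748 (running +56.1235)
Area = |Σ|/2 = |56.1235|/2 = 28.0618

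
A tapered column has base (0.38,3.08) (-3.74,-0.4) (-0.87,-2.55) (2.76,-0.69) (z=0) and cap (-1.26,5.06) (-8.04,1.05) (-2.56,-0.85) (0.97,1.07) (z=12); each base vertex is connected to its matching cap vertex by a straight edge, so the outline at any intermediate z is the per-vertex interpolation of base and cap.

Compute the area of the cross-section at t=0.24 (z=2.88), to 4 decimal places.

Cross-section at t=0.24: each vertex is (1-t)·p0[i] + t·p1[i].
  v1: (1-0.24)·(0.38,3.08) + 0.24·(-1.26,5.06) = (-0.0136,3.5552)
  v2: (1-0.24)·(-3.74,-0.4) + 0.24·(-8.04,1.05) = (-4.7720,-0.0520)
  v3: (1-0.24)·(-0.87,-2.55) + 0.24·(-2.56,-0.85) = (-1.2756,-2.1420)
  v4: (1-0.24)·(2.76,-0.69) + 0.24·(0.97,1.07) = (2.3304,-0.2676)
Shoelace sum Σ(x_i·y_{i+1} − x_{i+1}·y_i):
  i=1: -0.0136·-0.0520 − -4.7720·3.5552 = +16.9661 (running +16.9661)
  i=2: -4.7720·-2.1420 − -1.2756·-0.0520 = +10.1553 (running +27.1214)
  i=3: -1.2756·-0.2676 − 2.3304·-2.1420 = +5.3331 (running +32.4545)
  i=4: 2.3304·3.5552 − -0.0136·-0.2676 = +8.2814 (running +40.7359)
Area = |Σ|/2 = |40.7359|/2 = 20.3679

Area at t=0.24: 20.3679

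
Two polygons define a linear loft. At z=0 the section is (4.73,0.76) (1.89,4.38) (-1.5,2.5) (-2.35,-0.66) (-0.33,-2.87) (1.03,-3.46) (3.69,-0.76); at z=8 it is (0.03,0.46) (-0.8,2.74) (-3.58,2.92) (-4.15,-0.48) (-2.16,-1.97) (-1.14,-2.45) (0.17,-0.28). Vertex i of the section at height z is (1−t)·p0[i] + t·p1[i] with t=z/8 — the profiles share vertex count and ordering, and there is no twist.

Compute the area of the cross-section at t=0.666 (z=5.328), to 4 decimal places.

Cross-section at t=0.666: each vertex is (1-t)·p0[i] + t·p1[i].
  v1: (1-0.666)·(4.73,0.76) + 0.666·(0.03,0.46) = (1.5998,0.5602)
  v2: (1-0.666)·(1.89,4.38) + 0.666·(-0.8,2.74) = (0.0985,3.2878)
  v3: (1-0.666)·(-1.5,2.5) + 0.666·(-3.58,2.92) = (-2.8853,2.7797)
  v4: (1-0.666)·(-2.35,-0.66) + 0.666·(-4.15,-0.48) = (-3.5488,-0.5401)
  v5: (1-0.666)·(-0.33,-2.87) + 0.666·(-2.16,-1.97) = (-1.5488,-2.2706)
  v6: (1-0.666)·(1.03,-3.46) + 0.666·(-1.14,-2.45) = (-0.4152,-2.7873)
  v7: (1-0.666)·(3.69,-0.76) + 0.666·(0.17,-0.28) = (1.3457,-0.4403)
Shoelace sum Σ(x_i·y_{i+1} − x_{i+1}·y_i):
  i=1: 1.5998·3.2878 − 0.0985·0.5602 = +5.2046 (running +5.2046)
  i=2: 0.0985·2.7797 − -2.8853·3.2878 = +9.7598 (running +14.9644)
  i=3: -2.8853·-0.5401 − -3.5488·2.7797 = +11.4231 (running +26.3875)
  i=4: -3.5488·-2.2706 − -1.5488·-0.5401 = +7.2214 (running +33.6088)
  i=5: -1.5488·-2.7873 − -0.4152·-2.2706 = +3.3742 (running +36.9830)
  i=6: -0.4152·-0.4403 − 1.3457·-2.7873 = +3.9337 (running +40.9167)
  i=7: 1.3457·0.5602 − 1.5998·-0.4403 = +1.4583 (running +42.3750)
Area = |Σ|/2 = |42.3750|/2 = 21.1875

Area at t=0.666: 21.1875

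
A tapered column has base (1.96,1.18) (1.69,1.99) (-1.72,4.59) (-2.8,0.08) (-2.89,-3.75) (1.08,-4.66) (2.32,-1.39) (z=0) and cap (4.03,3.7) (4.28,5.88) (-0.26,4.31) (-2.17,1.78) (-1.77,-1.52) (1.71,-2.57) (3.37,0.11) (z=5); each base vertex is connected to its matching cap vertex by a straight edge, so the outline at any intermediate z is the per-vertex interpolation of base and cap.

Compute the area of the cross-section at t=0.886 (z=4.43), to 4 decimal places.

Cross-section at t=0.886: each vertex is (1-t)·p0[i] + t·p1[i].
  v1: (1-0.886)·(1.96,1.18) + 0.886·(4.03,3.7) = (3.7940,3.4127)
  v2: (1-0.886)·(1.69,1.99) + 0.886·(4.28,5.88) = (3.9847,5.4365)
  v3: (1-0.886)·(-1.72,4.59) + 0.886·(-0.26,4.31) = (-0.4264,4.3419)
  v4: (1-0.886)·(-2.8,0.08) + 0.886·(-2.17,1.78) = (-2.2418,1.5862)
  v5: (1-0.886)·(-2.89,-3.75) + 0.886·(-1.77,-1.52) = (-1.8977,-1.7742)
  v6: (1-0.886)·(1.08,-4.66) + 0.886·(1.71,-2.57) = (1.6382,-2.8083)
  v7: (1-0.886)·(2.32,-1.39) + 0.886·(3.37,0.11) = (3.2503,-0.0610)
Shoelace sum Σ(x_i·y_{i+1} − x_{i+1}·y_i):
  i=1: 3.7940·5.4365 − 3.9847·3.4127 = +7.0275 (running +7.0275)
  i=2: 3.9847·4.3419 − -0.4264·5.4365 = +19.6198 (running +26.6473)
  i=3: -0.4264·1.5862 − -2.2418·4.3419 = +9.0574 (running +35.7047)
  i=4: -2.2418·-1.7742 − -1.8977·1.5862 = +6.9876 (running +42.6923)
  i=5: -1.8977·-2.8083 − 1.6382·-1.7742 = +8.2357 (running +50.9280)
  i=6: 1.6382·-0.0610 − 3.2503·-2.8083 = +9.0278 (running +59.9557)
  i=7: 3.2503·3.4127 − 3.7940·-0.0610 = +11.3238 (running +71.2795)
Area = |Σ|/2 = |71.2795|/2 = 35.6398

Area at t=0.886: 35.6398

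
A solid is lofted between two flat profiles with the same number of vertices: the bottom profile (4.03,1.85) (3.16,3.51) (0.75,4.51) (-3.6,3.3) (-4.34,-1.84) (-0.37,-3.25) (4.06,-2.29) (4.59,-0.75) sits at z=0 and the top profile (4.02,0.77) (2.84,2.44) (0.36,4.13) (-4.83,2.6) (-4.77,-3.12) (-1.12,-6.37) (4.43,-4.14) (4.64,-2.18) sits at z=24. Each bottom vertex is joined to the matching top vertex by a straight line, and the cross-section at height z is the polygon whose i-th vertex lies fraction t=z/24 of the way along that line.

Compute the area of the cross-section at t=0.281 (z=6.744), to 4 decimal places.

Area at t=0.281: 58.6844

Cross-section at t=0.281: each vertex is (1-t)·p0[i] + t·p1[i].
  v1: (1-0.281)·(4.03,1.85) + 0.281·(4.02,0.77) = (4.0272,1.5465)
  v2: (1-0.281)·(3.16,3.51) + 0.281·(2.84,2.44) = (3.0701,3.2093)
  v3: (1-0.281)·(0.75,4.51) + 0.281·(0.36,4.13) = (0.6404,4.4032)
  v4: (1-0.281)·(-3.6,3.3) + 0.281·(-4.83,2.6) = (-3.9456,3.1033)
  v5: (1-0.281)·(-4.34,-1.84) + 0.281·(-4.77,-3.12) = (-4.4608,-2.1997)
  v6: (1-0.281)·(-0.37,-3.25) + 0.281·(-1.12,-6.37) = (-0.5808,-4.1267)
  v7: (1-0.281)·(4.06,-2.29) + 0.281·(4.43,-4.14) = (4.1640,-2.8098)
  v8: (1-0.281)·(4.59,-0.75) + 0.281·(4.64,-2.18) = (4.6040,-1.1518)
Shoelace sum Σ(x_i·y_{i+1} − x_{i+1}·y_i):
  i=1: 4.0272·3.2093 − 3.0701·1.5465 = +8.1766 (running +8.1766)
  i=2: 3.0701·4.4032 − 0.6404·3.2093 = +11.4630 (running +19.6396)
  i=3: 0.6404·3.1033 − -3.9456·4.4032 = +19.3609 (running +39.0005)
  i=4: -3.9456·-2.1997 − -4.4608·3.1033 = +22.5224 (running +61.5229)
  i=5: -4.4608·-4.1267 − -0.5808·-2.1997 = +17.1311 (running +78.6540)
  i=6: -0.5808·-2.8098 − 4.1640·-4.1267 = +18.8154 (running +97.4694)
  i=7: 4.1640·-1.1518 − 4.6040·-2.8098 = +8.1405 (running +105.6099)
  i=8: 4.6040·1.5465 − 4.0272·-1.1518 = +11.7589 (running +117.3688)
Area = |Σ|/2 = |117.3688|/2 = 58.6844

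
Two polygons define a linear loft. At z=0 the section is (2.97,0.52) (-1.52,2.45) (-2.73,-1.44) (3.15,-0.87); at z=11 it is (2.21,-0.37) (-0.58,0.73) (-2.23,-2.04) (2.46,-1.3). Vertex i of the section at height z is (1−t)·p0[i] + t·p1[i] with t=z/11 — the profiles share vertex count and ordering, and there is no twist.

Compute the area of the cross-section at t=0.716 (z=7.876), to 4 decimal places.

Cross-section at t=0.716: each vertex is (1-t)·p0[i] + t·p1[i].
  v1: (1-0.716)·(2.97,0.52) + 0.716·(2.21,-0.37) = (2.4258,-0.1172)
  v2: (1-0.716)·(-1.52,2.45) + 0.716·(-0.58,0.73) = (-0.8470,1.2185)
  v3: (1-0.716)·(-2.73,-1.44) + 0.716·(-2.23,-2.04) = (-2.3720,-1.8696)
  v4: (1-0.716)·(3.15,-0.87) + 0.716·(2.46,-1.3) = (2.6560,-1.1779)
Shoelace sum Σ(x_i·y_{i+1} − x_{i+1}·y_i):
  i=1: 2.4258·1.2185 − -0.8470·-0.1172 = +2.8565 (running +2.8565)
  i=2: -0.8470·-1.8696 − -2.3720·1.2185 = +4.4737 (running +7.3303)
  i=3: -2.3720·-1.1779 − 2.6560·-1.8696 = +7.7595 (running +15.0898)
  i=4: 2.6560·-0.1172 − 2.4258·-1.1779 = +2.5460 (running +17.6357)
Area = |Σ|/2 = |17.6357|/2 = 8.8179

Area at t=0.716: 8.8179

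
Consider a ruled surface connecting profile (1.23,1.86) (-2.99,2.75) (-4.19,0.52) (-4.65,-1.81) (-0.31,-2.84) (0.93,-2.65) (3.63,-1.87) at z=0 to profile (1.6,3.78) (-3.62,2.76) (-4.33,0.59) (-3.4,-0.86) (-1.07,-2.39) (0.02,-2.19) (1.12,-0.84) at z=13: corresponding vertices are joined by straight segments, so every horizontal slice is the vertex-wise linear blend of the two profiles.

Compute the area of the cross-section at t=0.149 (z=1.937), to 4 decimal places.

Cross-section at t=0.149: each vertex is (1-t)·p0[i] + t·p1[i].
  v1: (1-0.149)·(1.23,1.86) + 0.149·(1.6,3.78) = (1.2851,2.1461)
  v2: (1-0.149)·(-2.99,2.75) + 0.149·(-3.62,2.76) = (-3.0839,2.7515)
  v3: (1-0.149)·(-4.19,0.52) + 0.149·(-4.33,0.59) = (-4.2109,0.5304)
  v4: (1-0.149)·(-4.65,-1.81) + 0.149·(-3.4,-0.86) = (-4.4638,-1.6684)
  v5: (1-0.149)·(-0.31,-2.84) + 0.149·(-1.07,-2.39) = (-0.4232,-2.7729)
  v6: (1-0.149)·(0.93,-2.65) + 0.149·(0.02,-2.19) = (0.7944,-2.5815)
  v7: (1-0.149)·(3.63,-1.87) + 0.149·(1.12,-0.84) = (3.2560,-1.7165)
Shoelace sum Σ(x_i·y_{i+1} − x_{i+1}·y_i):
  i=1: 1.2851·2.7515 − -3.0839·2.1461 = +10.1543 (running +10.1543)
  i=2: -3.0839·0.5304 − -4.2109·2.7515 = +9.9504 (running +20.1046)
  i=3: -4.2109·-1.6684 − -4.4638·0.5304 = +9.3933 (running +29.4979)
  i=4: -4.4638·-2.7729 − -0.4232·-1.6684 = +11.6716 (running +41.1695)
  i=5: -0.4232·-2.5815 − 0.7944·-2.7729 = +3.2954 (running +44.4650)
  i=6: 0.7944·-1.7165 − 3.2560·-2.5815 = +7.0416 (running +51.5066)
  i=7: 3.2560·2.1461 − 1.2851·-1.7165 = +9.1936 (running +60.7002)
Area = |Σ|/2 = |60.7002|/2 = 30.3501

Area at t=0.149: 30.3501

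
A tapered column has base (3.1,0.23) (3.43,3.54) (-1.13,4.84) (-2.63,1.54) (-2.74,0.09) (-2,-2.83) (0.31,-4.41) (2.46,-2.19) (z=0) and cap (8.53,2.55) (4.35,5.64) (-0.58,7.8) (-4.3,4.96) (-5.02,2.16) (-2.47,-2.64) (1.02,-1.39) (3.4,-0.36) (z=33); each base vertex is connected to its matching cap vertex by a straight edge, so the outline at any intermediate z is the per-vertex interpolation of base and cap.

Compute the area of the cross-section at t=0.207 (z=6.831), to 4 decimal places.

Area at t=0.207: 47.8181

Cross-section at t=0.207: each vertex is (1-t)·p0[i] + t·p1[i].
  v1: (1-0.207)·(3.1,0.23) + 0.207·(8.53,2.55) = (4.2240,0.7102)
  v2: (1-0.207)·(3.43,3.54) + 0.207·(4.35,5.64) = (3.6204,3.9747)
  v3: (1-0.207)·(-1.13,4.84) + 0.207·(-0.58,7.8) = (-1.0161,5.4527)
  v4: (1-0.207)·(-2.63,1.54) + 0.207·(-4.3,4.96) = (-2.9757,2.2479)
  v5: (1-0.207)·(-2.74,0.09) + 0.207·(-5.02,2.16) = (-3.2120,0.5185)
  v6: (1-0.207)·(-2,-2.83) + 0.207·(-2.47,-2.64) = (-2.0973,-2.7907)
  v7: (1-0.207)·(0.31,-4.41) + 0.207·(1.02,-1.39) = (0.4570,-3.7849)
  v8: (1-0.207)·(2.46,-2.19) + 0.207·(3.4,-0.36) = (2.6546,-1.8112)
Shoelace sum Σ(x_i·y_{i+1} − x_{i+1}·y_i):
  i=1: 4.2240·3.9747 − 3.6204·0.7102 = +14.2178 (running +14.2178)
  i=2: 3.6204·5.4527 − -1.0161·3.9747 = +23.7801 (running +37.9979)
  i=3: -1.0161·2.2479 − -2.9757·5.4527 = +13.9414 (running +51.9393)
  i=4: -2.9757·0.5185 − -3.2120·2.2479 = +5.6774 (running +57.6167)
  i=5: -3.2120·-2.7907 − -2.0973·0.5185 = +10.0509 (running +67.6677)
  i=6: -2.0973·-3.7849 − 0.4570·-2.7907 = +9.2132 (running +76.8809)
  i=7: 0.4570·-1.8112 − 2.6546·-3.7849 = +9.2196 (running +86.1004)
  i=8: 2.6546·0.7102 − 4.2240·-1.8112 = +9.5359 (running +95.6363)
Area = |Σ|/2 = |95.6363|/2 = 47.8181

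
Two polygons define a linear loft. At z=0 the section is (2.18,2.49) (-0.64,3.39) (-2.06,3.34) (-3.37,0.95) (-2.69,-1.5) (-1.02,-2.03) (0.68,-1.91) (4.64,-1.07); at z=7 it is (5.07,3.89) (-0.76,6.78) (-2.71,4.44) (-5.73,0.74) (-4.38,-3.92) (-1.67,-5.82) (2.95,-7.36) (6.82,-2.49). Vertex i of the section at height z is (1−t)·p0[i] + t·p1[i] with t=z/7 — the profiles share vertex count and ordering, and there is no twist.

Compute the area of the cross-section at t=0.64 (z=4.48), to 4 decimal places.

Cross-section at t=0.64: each vertex is (1-t)·p0[i] + t·p1[i].
  v1: (1-0.64)·(2.18,2.49) + 0.64·(5.07,3.89) = (4.0296,3.3860)
  v2: (1-0.64)·(-0.64,3.39) + 0.64·(-0.76,6.78) = (-0.7168,5.5596)
  v3: (1-0.64)·(-2.06,3.34) + 0.64·(-2.71,4.44) = (-2.4760,4.0440)
  v4: (1-0.64)·(-3.37,0.95) + 0.64·(-5.73,0.74) = (-4.8804,0.8156)
  v5: (1-0.64)·(-2.69,-1.5) + 0.64·(-4.38,-3.92) = (-3.7716,-3.0488)
  v6: (1-0.64)·(-1.02,-2.03) + 0.64·(-1.67,-5.82) = (-1.4360,-4.4556)
  v7: (1-0.64)·(0.68,-1.91) + 0.64·(2.95,-7.36) = (2.1328,-5.3980)
  v8: (1-0.64)·(4.64,-1.07) + 0.64·(6.82,-2.49) = (6.0352,-1.9788)
Shoelace sum Σ(x_i·y_{i+1} − x_{i+1}·y_i):
  i=1: 4.0296·5.5596 − -0.7168·3.3860 = +24.8300 (running +24.8300)
  i=2: -0.7168·4.0440 − -2.4760·5.5596 = +10.8668 (running +35.6969)
  i=3: -2.4760·0.8156 − -4.8804·4.0440 = +17.7169 (running +53.4138)
  i=4: -4.8804·-3.0488 − -3.7716·0.8156 = +17.9555 (running +71.3693)
  i=5: -3.7716·-4.4556 − -1.4360·-3.0488 = +12.4267 (running +83.7959)
  i=6: -1.4360·-5.3980 − 2.1328·-4.4556 = +17.2544 (running +101.0504)
  i=7: 2.1328·-1.9788 − 6.0352·-5.3980 = +28.3576 (running +129.4080)
  i=8: 6.0352·3.3860 − 4.0296·-1.9788 = +28.4090 (running +157.8170)
Area = |Σ|/2 = |157.8170|/2 = 78.9085

Area at t=0.64: 78.9085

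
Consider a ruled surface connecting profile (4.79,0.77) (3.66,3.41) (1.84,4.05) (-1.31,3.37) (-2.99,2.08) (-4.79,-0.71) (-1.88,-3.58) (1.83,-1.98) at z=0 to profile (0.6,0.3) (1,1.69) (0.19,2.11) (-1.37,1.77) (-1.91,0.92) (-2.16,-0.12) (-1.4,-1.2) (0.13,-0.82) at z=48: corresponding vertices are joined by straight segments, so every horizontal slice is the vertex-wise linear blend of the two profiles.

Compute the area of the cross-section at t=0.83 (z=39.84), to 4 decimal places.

Area at t=0.83: 11.2994

Cross-section at t=0.83: each vertex is (1-t)·p0[i] + t·p1[i].
  v1: (1-0.83)·(4.79,0.77) + 0.83·(0.6,0.3) = (1.3123,0.3799)
  v2: (1-0.83)·(3.66,3.41) + 0.83·(1,1.69) = (1.4522,1.9824)
  v3: (1-0.83)·(1.84,4.05) + 0.83·(0.19,2.11) = (0.4705,2.4398)
  v4: (1-0.83)·(-1.31,3.37) + 0.83·(-1.37,1.77) = (-1.3598,2.0420)
  v5: (1-0.83)·(-2.99,2.08) + 0.83·(-1.91,0.92) = (-2.0936,1.1172)
  v6: (1-0.83)·(-4.79,-0.71) + 0.83·(-2.16,-0.12) = (-2.6071,-0.2203)
  v7: (1-0.83)·(-1.88,-3.58) + 0.83·(-1.4,-1.2) = (-1.4816,-1.6046)
  v8: (1-0.83)·(1.83,-1.98) + 0.83·(0.13,-0.82) = (0.4190,-1.0172)
Shoelace sum Σ(x_i·y_{i+1} − x_{i+1}·y_i):
  i=1: 1.3123·1.9824 − 1.4522·0.3799 = +2.0498 (running +2.0498)
  i=2: 1.4522·2.4398 − 0.4705·1.9824 = +2.6104 (running +4.6602)
  i=3: 0.4705·2.0420 − -1.3598·2.4398 = +4.2784 (running +8.9386)
  i=4: -1.3598·1.1172 − -2.0936·2.0420 = +2.7560 (running +11.6945)
  i=5: -2.0936·-0.2203 − -2.6071·1.1172 = +3.3739 (running +15.0684)
  i=6: -2.6071·-1.6046 − -1.4816·-0.2203 = +3.8570 (running +18.9254)
  i=7: -1.4816·-1.0172 − 0.4190·-1.6046 = +2.1794 (running +21.1048)
  i=8: 0.4190·0.3799 − 1.3123·-1.0172 = +1.4940 (running +22.5988)
Area = |Σ|/2 = |22.5988|/2 = 11.2994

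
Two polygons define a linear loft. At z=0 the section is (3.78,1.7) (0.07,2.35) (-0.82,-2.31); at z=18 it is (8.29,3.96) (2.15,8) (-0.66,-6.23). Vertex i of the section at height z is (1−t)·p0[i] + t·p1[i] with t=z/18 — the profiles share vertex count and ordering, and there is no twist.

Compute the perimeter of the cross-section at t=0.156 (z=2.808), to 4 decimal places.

Perimeter at t=0.156: 17.7754

Cross-section at t=0.156: each vertex is (1-t)·p0[i] + t·p1[i].
  v1: (1-0.156)·(3.78,1.7) + 0.156·(8.29,3.96) = (4.4836,2.0526)
  v2: (1-0.156)·(0.07,2.35) + 0.156·(2.15,8) = (0.3945,3.2314)
  v3: (1-0.156)·(-0.82,-2.31) + 0.156·(-0.66,-6.23) = (-0.7950,-2.9215)
Perimeter = Σ |v_{i+1} − v_i|:
  edge 1→2: √(-4.0891² + 1.1788²) = 4.2556 (running 4.2556)
  edge 2→3: √(-1.1895² + -6.1529²) = 6.2668 (running 10.5225)
  edge 3→1: √(5.2786² + 4.9741²) = 7.2529 (running 17.7754)
Perimeter = 17.7754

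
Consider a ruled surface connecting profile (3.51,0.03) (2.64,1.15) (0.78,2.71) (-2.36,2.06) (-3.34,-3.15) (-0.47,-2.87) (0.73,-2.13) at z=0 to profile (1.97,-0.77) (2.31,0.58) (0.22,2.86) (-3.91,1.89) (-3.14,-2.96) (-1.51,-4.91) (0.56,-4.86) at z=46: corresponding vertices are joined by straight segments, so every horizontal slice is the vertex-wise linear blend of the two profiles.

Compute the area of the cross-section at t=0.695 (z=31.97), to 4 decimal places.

Area at t=0.695: 31.8373

Cross-section at t=0.695: each vertex is (1-t)·p0[i] + t·p1[i].
  v1: (1-0.695)·(3.51,0.03) + 0.695·(1.97,-0.77) = (2.4397,-0.5260)
  v2: (1-0.695)·(2.64,1.15) + 0.695·(2.31,0.58) = (2.4106,0.7538)
  v3: (1-0.695)·(0.78,2.71) + 0.695·(0.22,2.86) = (0.3908,2.8142)
  v4: (1-0.695)·(-2.36,2.06) + 0.695·(-3.91,1.89) = (-3.4373,1.9418)
  v5: (1-0.695)·(-3.34,-3.15) + 0.695·(-3.14,-2.96) = (-3.2010,-3.0179)
  v6: (1-0.695)·(-0.47,-2.87) + 0.695·(-1.51,-4.91) = (-1.1928,-4.2878)
  v7: (1-0.695)·(0.73,-2.13) + 0.695·(0.56,-4.86) = (0.6119,-4.0274)
Shoelace sum Σ(x_i·y_{i+1} − x_{i+1}·y_i):
  i=1: 2.4397·0.7538 − 2.4106·-0.5260 = +3.1072 (running +3.1072)
  i=2: 2.4106·2.8142 − 0.3908·0.7538 = +6.4896 (running +9.5967)
  i=3: 0.3908·1.9418 − -3.4373·2.8142 = +10.4322 (running +20.0289)
  i=4: -3.4373·-3.0179 − -3.2010·1.9418 = +16.5893 (running +36.6182)
  i=5: -3.2010·-4.2878 − -1.1928·-3.0179 = +10.1254 (running +46.7436)
  i=6: -1.1928·-4.0274 − 0.6119·-4.2878 = +7.4273 (running +54.1710)
  i=7: 0.6119·-0.5260 − 2.4397·-4.0274 = +9.5037 (running +63.6746)
Area = |Σ|/2 = |63.6746|/2 = 31.8373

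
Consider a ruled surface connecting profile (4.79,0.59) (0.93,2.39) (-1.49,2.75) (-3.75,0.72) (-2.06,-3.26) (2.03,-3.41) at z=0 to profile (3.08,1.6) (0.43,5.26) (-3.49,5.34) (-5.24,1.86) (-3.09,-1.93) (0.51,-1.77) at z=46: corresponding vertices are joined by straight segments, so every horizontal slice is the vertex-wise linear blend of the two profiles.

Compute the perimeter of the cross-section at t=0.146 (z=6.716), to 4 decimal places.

Perimeter at t=0.146: 23.1284

Cross-section at t=0.146: each vertex is (1-t)·p0[i] + t·p1[i].
  v1: (1-0.146)·(4.79,0.59) + 0.146·(3.08,1.6) = (4.5403,0.7375)
  v2: (1-0.146)·(0.93,2.39) + 0.146·(0.43,5.26) = (0.8570,2.8090)
  v3: (1-0.146)·(-1.49,2.75) + 0.146·(-3.49,5.34) = (-1.7820,3.1281)
  v4: (1-0.146)·(-3.75,0.72) + 0.146·(-5.24,1.86) = (-3.9675,0.8864)
  v5: (1-0.146)·(-2.06,-3.26) + 0.146·(-3.09,-1.93) = (-2.2104,-3.0658)
  v6: (1-0.146)·(2.03,-3.41) + 0.146·(0.51,-1.77) = (1.8081,-3.1706)
Perimeter = Σ |v_{i+1} − v_i|:
  edge 1→2: √(-3.6833² + 2.0716²) = 4.2259 (running 4.2259)
  edge 2→3: √(-2.6390² + 0.3191²) = 2.6582 (running 6.8841)
  edge 3→4: √(-2.1855² + -2.2417²) = 3.1308 (running 10.0149)
  edge 4→5: √(1.7572² + -3.9523²) = 4.3253 (running 14.3402)
  edge 5→6: √(4.0185² + -0.1047²) = 4.0198 (running 18.3600)
  edge 6→1: √(2.7323² + 3.9080²) = 4.7684 (running 23.1284)
Perimeter = 23.1284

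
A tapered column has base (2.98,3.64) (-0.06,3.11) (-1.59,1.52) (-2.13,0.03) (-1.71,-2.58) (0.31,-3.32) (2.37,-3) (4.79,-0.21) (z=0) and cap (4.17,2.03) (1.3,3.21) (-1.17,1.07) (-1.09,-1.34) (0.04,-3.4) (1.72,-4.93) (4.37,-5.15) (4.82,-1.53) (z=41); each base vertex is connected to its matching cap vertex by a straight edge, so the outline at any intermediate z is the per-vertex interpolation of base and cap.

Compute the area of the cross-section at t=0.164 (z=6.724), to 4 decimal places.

Cross-section at t=0.164: each vertex is (1-t)·p0[i] + t·p1[i].
  v1: (1-0.164)·(2.98,3.64) + 0.164·(4.17,2.03) = (3.1752,3.3760)
  v2: (1-0.164)·(-0.06,3.11) + 0.164·(1.3,3.21) = (0.1630,3.1264)
  v3: (1-0.164)·(-1.59,1.52) + 0.164·(-1.17,1.07) = (-1.5211,1.4462)
  v4: (1-0.164)·(-2.13,0.03) + 0.164·(-1.09,-1.34) = (-1.9594,-0.1947)
  v5: (1-0.164)·(-1.71,-2.58) + 0.164·(0.04,-3.4) = (-1.4230,-2.7145)
  v6: (1-0.164)·(0.31,-3.32) + 0.164·(1.72,-4.93) = (0.5412,-3.5840)
  v7: (1-0.164)·(2.37,-3) + 0.164·(4.37,-5.15) = (2.6980,-3.3526)
  v8: (1-0.164)·(4.79,-0.21) + 0.164·(4.82,-1.53) = (4.7949,-0.4265)
Shoelace sum Σ(x_i·y_{i+1} − x_{i+1}·y_i):
  i=1: 3.1752·3.1264 − 0.1630·3.3760 = +9.3764 (running +9.3764)
  i=2: 0.1630·1.4462 − -1.5211·3.1264 = +4.9914 (running +14.3678)
  i=3: -1.5211·-0.1947 − -1.9594·1.4462 = +3.1299 (running +17.4977)
  i=4: -1.9594·-2.7145 − -1.4230·-0.1947 = +5.0418 (running +22.5395)
  i=5: -1.4230·-3.5840 − 0.5412·-2.7145 = +6.5693 (running +29.1088)
  i=6: 0.5412·-3.3526 − 2.6980·-3.5840 = +7.8552 (running +36.9640)
  i=7: 2.6980·-0.4265 − 4.7949·-3.3526 = +14.9248 (running +51.8888)
  i=8: 4.7949·3.3760 − 3.1752·-0.4265 = +17.5416 (running +69.4304)
Area = |Σ|/2 = |69.4304|/2 = 34.7152

Area at t=0.164: 34.7152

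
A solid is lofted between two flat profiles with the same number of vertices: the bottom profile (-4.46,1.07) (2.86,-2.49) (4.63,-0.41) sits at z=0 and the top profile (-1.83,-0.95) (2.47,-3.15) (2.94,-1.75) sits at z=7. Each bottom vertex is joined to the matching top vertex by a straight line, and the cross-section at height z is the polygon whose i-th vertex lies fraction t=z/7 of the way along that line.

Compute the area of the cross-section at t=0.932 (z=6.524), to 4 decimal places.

Area at t=0.932: 3.8980

Cross-section at t=0.932: each vertex is (1-t)·p0[i] + t·p1[i].
  v1: (1-0.932)·(-4.46,1.07) + 0.932·(-1.83,-0.95) = (-2.0088,-0.8126)
  v2: (1-0.932)·(2.86,-2.49) + 0.932·(2.47,-3.15) = (2.4965,-3.1051)
  v3: (1-0.932)·(4.63,-0.41) + 0.932·(2.94,-1.75) = (3.0549,-1.6589)
Shoelace sum Σ(x_i·y_{i+1} − x_{i+1}·y_i):
  i=1: -2.0088·-3.1051 − 2.4965·-0.8126 = +8.2665 (running +8.2665)
  i=2: 2.4965·-1.6589 − 3.0549·-3.1051 = +5.3445 (running +13.6109)
  i=3: 3.0549·-0.8126 − -2.0088·-1.6589 = -5.8150 (running +7.7960)
Area = |Σ|/2 = |7.7960|/2 = 3.8980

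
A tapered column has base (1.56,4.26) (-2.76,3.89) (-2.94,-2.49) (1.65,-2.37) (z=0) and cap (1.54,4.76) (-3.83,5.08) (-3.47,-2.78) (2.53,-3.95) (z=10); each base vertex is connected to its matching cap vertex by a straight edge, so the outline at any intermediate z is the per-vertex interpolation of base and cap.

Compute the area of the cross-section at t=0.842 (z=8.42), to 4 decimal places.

Cross-section at t=0.842: each vertex is (1-t)·p0[i] + t·p1[i].
  v1: (1-0.842)·(1.56,4.26) + 0.842·(1.54,4.76) = (1.5432,4.6810)
  v2: (1-0.842)·(-2.76,3.89) + 0.842·(-3.83,5.08) = (-3.6609,4.8920)
  v3: (1-0.842)·(-2.94,-2.49) + 0.842·(-3.47,-2.78) = (-3.3863,-2.7342)
  v4: (1-0.842)·(1.65,-2.37) + 0.842·(2.53,-3.95) = (2.3910,-3.7004)
Shoelace sum Σ(x_i·y_{i+1} − x_{i+1}·y_i):
  i=1: 1.5432·4.8920 − -3.6609·4.6810 = +24.6860 (running +24.6860)
  i=2: -3.6609·-2.7342 − -3.3863·4.8920 = +26.5752 (running +51.2612)
  i=3: -3.3863·-3.7004 − 2.3910·-2.7342 = +19.0677 (running +70.3288)
  i=4: 2.3910·4.6810 − 1.5432·-3.7004 = +16.9023 (running +87.2312)
Area = |Σ|/2 = |87.2312|/2 = 43.6156

Area at t=0.842: 43.6156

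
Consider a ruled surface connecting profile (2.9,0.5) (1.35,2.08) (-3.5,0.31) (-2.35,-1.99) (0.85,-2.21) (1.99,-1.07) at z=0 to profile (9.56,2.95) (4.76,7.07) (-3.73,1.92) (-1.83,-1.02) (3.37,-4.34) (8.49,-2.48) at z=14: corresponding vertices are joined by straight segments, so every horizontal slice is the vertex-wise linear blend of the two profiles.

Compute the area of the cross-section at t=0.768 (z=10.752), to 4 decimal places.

Cross-section at t=0.768: each vertex is (1-t)·p0[i] + t·p1[i].
  v1: (1-0.768)·(2.9,0.5) + 0.768·(9.56,2.95) = (8.0149,2.3816)
  v2: (1-0.768)·(1.35,2.08) + 0.768·(4.76,7.07) = (3.9689,5.9123)
  v3: (1-0.768)·(-3.5,0.31) + 0.768·(-3.73,1.92) = (-3.6766,1.5465)
  v4: (1-0.768)·(-2.35,-1.99) + 0.768·(-1.83,-1.02) = (-1.9506,-1.2450)
  v5: (1-0.768)·(0.85,-2.21) + 0.768·(3.37,-4.34) = (2.7854,-3.8458)
  v6: (1-0.768)·(1.99,-1.07) + 0.768·(8.49,-2.48) = (6.9820,-2.1529)
Shoelace sum Σ(x_i·y_{i+1} − x_{i+1}·y_i):
  i=1: 8.0149·5.9123 − 3.9689·2.3816 = +37.9343 (running +37.9343)
  i=2: 3.9689·1.5465 − -3.6766·5.9123 = +27.8753 (running +65.8095)
  i=3: -3.6766·-1.2450 − -1.9506·1.5465 = +7.5942 (running +73.4037)
  i=4: -1.9506·-3.8458 − 2.7854·-1.2450 = +10.9697 (running +84.3734)
  i=5: 2.7854·-2.1529 − 6.9820·-3.8458 = +20.8551 (running +105.2285)
  i=6: 6.9820·2.3816 − 8.0149·-2.1529 = +33.8834 (running +139.1120)
Area = |Σ|/2 = |139.1120|/2 = 69.5560

Area at t=0.768: 69.5560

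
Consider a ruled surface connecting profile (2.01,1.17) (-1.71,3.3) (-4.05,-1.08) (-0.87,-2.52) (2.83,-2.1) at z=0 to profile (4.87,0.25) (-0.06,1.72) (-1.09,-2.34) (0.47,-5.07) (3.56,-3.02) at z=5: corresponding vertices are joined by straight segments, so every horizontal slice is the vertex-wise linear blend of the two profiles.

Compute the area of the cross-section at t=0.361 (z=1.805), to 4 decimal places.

Cross-section at t=0.361: each vertex is (1-t)·p0[i] + t·p1[i].
  v1: (1-0.361)·(2.01,1.17) + 0.361·(4.87,0.25) = (3.0425,0.8379)
  v2: (1-0.361)·(-1.71,3.3) + 0.361·(-0.06,1.72) = (-1.1143,2.7296)
  v3: (1-0.361)·(-4.05,-1.08) + 0.361·(-1.09,-2.34) = (-2.9814,-1.5349)
  v4: (1-0.361)·(-0.87,-2.52) + 0.361·(0.47,-5.07) = (-0.3863,-3.4405)
  v5: (1-0.361)·(2.83,-2.1) + 0.361·(3.56,-3.02) = (3.0935,-2.4321)
Shoelace sum Σ(x_i·y_{i+1} − x_{i+1}·y_i):
  i=1: 3.0425·2.7296 − -1.1143·0.8379 = +9.2385 (running +9.2385)
  i=2: -1.1143·-1.5349 − -2.9814·2.7296 = +9.8486 (running +19.0870)
  i=3: -2.9814·-3.4405 − -0.3863·-1.5349 = +9.6649 (running +28.7520)
  i=4: -0.3863·-2.4321 − 3.0935·-3.4405 = +11.5829 (running +40.3348)
  i=5: 3.0935·0.8379 − 3.0425·-2.4321 = +9.9916 (running +50.3265)
Area = |Σ|/2 = |50.3265|/2 = 25.1632

Area at t=0.361: 25.1632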